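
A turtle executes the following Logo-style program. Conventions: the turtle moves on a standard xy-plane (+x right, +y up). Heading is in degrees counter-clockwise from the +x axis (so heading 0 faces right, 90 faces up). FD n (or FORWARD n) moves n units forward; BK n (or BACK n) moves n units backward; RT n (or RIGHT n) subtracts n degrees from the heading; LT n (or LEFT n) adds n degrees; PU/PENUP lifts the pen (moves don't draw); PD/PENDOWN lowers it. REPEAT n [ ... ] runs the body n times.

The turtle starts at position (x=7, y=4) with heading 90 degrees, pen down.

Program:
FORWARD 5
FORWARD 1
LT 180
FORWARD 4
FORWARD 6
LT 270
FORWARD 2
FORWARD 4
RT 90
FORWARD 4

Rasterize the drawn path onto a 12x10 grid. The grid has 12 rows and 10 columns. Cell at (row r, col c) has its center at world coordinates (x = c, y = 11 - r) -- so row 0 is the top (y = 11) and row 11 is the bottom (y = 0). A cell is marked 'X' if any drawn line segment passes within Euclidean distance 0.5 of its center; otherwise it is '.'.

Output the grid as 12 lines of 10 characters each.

Segment 0: (7,4) -> (7,9)
Segment 1: (7,9) -> (7,10)
Segment 2: (7,10) -> (7,6)
Segment 3: (7,6) -> (7,0)
Segment 4: (7,0) -> (5,0)
Segment 5: (5,0) -> (1,0)
Segment 6: (1,0) -> (1,4)

Answer: ..........
.......X..
.......X..
.......X..
.......X..
.......X..
.......X..
.X.....X..
.X.....X..
.X.....X..
.X.....X..
.XXXXXXX..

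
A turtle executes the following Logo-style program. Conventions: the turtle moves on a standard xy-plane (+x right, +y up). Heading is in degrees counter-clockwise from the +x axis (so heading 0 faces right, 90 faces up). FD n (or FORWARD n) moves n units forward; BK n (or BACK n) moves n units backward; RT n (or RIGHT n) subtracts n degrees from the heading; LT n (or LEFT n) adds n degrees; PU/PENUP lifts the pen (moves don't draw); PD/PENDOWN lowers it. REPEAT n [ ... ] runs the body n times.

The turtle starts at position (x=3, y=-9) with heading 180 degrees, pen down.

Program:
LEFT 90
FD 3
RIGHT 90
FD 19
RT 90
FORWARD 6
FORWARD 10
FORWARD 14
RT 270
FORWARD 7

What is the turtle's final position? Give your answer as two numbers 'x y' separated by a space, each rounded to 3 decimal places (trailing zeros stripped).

Executing turtle program step by step:
Start: pos=(3,-9), heading=180, pen down
LT 90: heading 180 -> 270
FD 3: (3,-9) -> (3,-12) [heading=270, draw]
RT 90: heading 270 -> 180
FD 19: (3,-12) -> (-16,-12) [heading=180, draw]
RT 90: heading 180 -> 90
FD 6: (-16,-12) -> (-16,-6) [heading=90, draw]
FD 10: (-16,-6) -> (-16,4) [heading=90, draw]
FD 14: (-16,4) -> (-16,18) [heading=90, draw]
RT 270: heading 90 -> 180
FD 7: (-16,18) -> (-23,18) [heading=180, draw]
Final: pos=(-23,18), heading=180, 6 segment(s) drawn

Answer: -23 18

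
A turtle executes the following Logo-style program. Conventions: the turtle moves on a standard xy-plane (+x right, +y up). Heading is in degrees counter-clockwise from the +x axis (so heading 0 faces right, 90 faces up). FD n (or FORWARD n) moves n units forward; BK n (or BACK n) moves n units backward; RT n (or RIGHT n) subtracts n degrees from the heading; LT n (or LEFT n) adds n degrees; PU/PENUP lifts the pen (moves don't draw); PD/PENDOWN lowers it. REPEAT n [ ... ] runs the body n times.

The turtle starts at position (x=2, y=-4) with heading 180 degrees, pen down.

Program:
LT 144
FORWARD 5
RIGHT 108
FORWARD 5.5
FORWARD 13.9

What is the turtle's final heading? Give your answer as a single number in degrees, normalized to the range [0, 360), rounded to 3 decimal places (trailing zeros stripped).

Executing turtle program step by step:
Start: pos=(2,-4), heading=180, pen down
LT 144: heading 180 -> 324
FD 5: (2,-4) -> (6.045,-6.939) [heading=324, draw]
RT 108: heading 324 -> 216
FD 5.5: (6.045,-6.939) -> (1.595,-10.172) [heading=216, draw]
FD 13.9: (1.595,-10.172) -> (-9.65,-18.342) [heading=216, draw]
Final: pos=(-9.65,-18.342), heading=216, 3 segment(s) drawn

Answer: 216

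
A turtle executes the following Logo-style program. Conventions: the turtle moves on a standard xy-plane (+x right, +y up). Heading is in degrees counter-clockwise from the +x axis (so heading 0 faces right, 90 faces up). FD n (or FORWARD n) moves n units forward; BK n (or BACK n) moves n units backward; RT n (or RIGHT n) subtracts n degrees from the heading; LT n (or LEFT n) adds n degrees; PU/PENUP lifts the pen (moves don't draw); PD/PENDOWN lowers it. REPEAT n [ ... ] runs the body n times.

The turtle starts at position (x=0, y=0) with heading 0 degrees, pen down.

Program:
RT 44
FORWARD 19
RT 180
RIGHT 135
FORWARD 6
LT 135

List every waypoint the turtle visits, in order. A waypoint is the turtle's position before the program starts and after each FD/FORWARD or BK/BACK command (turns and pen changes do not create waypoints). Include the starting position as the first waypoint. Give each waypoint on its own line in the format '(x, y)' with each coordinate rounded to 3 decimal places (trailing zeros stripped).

Executing turtle program step by step:
Start: pos=(0,0), heading=0, pen down
RT 44: heading 0 -> 316
FD 19: (0,0) -> (13.667,-13.199) [heading=316, draw]
RT 180: heading 316 -> 136
RT 135: heading 136 -> 1
FD 6: (13.667,-13.199) -> (19.667,-13.094) [heading=1, draw]
LT 135: heading 1 -> 136
Final: pos=(19.667,-13.094), heading=136, 2 segment(s) drawn
Waypoints (3 total):
(0, 0)
(13.667, -13.199)
(19.667, -13.094)

Answer: (0, 0)
(13.667, -13.199)
(19.667, -13.094)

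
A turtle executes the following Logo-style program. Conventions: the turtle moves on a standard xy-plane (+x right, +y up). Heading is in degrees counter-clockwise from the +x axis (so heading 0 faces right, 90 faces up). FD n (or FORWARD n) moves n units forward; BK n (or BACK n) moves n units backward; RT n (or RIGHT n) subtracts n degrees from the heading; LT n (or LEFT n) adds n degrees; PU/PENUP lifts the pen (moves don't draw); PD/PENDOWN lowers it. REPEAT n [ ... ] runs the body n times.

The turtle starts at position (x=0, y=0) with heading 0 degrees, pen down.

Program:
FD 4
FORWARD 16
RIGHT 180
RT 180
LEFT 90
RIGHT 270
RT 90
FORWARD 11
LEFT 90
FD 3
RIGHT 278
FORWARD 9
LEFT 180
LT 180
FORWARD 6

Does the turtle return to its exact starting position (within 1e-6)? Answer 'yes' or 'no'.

Answer: no

Derivation:
Executing turtle program step by step:
Start: pos=(0,0), heading=0, pen down
FD 4: (0,0) -> (4,0) [heading=0, draw]
FD 16: (4,0) -> (20,0) [heading=0, draw]
RT 180: heading 0 -> 180
RT 180: heading 180 -> 0
LT 90: heading 0 -> 90
RT 270: heading 90 -> 180
RT 90: heading 180 -> 90
FD 11: (20,0) -> (20,11) [heading=90, draw]
LT 90: heading 90 -> 180
FD 3: (20,11) -> (17,11) [heading=180, draw]
RT 278: heading 180 -> 262
FD 9: (17,11) -> (15.747,2.088) [heading=262, draw]
LT 180: heading 262 -> 82
LT 180: heading 82 -> 262
FD 6: (15.747,2.088) -> (14.912,-3.854) [heading=262, draw]
Final: pos=(14.912,-3.854), heading=262, 6 segment(s) drawn

Start position: (0, 0)
Final position: (14.912, -3.854)
Distance = 15.402; >= 1e-6 -> NOT closed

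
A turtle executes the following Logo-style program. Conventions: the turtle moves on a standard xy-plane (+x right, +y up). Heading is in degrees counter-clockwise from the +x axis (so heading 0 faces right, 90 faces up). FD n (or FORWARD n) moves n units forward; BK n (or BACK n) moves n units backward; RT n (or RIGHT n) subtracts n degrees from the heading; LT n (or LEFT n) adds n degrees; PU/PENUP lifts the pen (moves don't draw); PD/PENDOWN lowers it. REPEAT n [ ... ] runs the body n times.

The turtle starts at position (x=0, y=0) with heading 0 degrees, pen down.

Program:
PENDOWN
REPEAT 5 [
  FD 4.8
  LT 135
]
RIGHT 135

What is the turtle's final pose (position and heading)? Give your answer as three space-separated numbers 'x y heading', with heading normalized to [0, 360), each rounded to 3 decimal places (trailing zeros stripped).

Executing turtle program step by step:
Start: pos=(0,0), heading=0, pen down
PD: pen down
REPEAT 5 [
  -- iteration 1/5 --
  FD 4.8: (0,0) -> (4.8,0) [heading=0, draw]
  LT 135: heading 0 -> 135
  -- iteration 2/5 --
  FD 4.8: (4.8,0) -> (1.406,3.394) [heading=135, draw]
  LT 135: heading 135 -> 270
  -- iteration 3/5 --
  FD 4.8: (1.406,3.394) -> (1.406,-1.406) [heading=270, draw]
  LT 135: heading 270 -> 45
  -- iteration 4/5 --
  FD 4.8: (1.406,-1.406) -> (4.8,1.988) [heading=45, draw]
  LT 135: heading 45 -> 180
  -- iteration 5/5 --
  FD 4.8: (4.8,1.988) -> (0,1.988) [heading=180, draw]
  LT 135: heading 180 -> 315
]
RT 135: heading 315 -> 180
Final: pos=(0,1.988), heading=180, 5 segment(s) drawn

Answer: 0 1.988 180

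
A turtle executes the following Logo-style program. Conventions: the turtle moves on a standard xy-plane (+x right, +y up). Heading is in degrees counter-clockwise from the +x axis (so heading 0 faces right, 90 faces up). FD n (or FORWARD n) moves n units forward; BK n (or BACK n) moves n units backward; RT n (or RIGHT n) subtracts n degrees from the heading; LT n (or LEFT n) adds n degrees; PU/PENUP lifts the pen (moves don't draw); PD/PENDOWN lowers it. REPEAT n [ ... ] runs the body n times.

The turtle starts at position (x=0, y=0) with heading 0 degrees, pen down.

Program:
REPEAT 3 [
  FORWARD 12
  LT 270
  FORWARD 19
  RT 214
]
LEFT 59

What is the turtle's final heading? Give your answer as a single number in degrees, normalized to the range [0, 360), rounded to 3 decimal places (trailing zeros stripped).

Executing turtle program step by step:
Start: pos=(0,0), heading=0, pen down
REPEAT 3 [
  -- iteration 1/3 --
  FD 12: (0,0) -> (12,0) [heading=0, draw]
  LT 270: heading 0 -> 270
  FD 19: (12,0) -> (12,-19) [heading=270, draw]
  RT 214: heading 270 -> 56
  -- iteration 2/3 --
  FD 12: (12,-19) -> (18.71,-9.052) [heading=56, draw]
  LT 270: heading 56 -> 326
  FD 19: (18.71,-9.052) -> (34.462,-19.676) [heading=326, draw]
  RT 214: heading 326 -> 112
  -- iteration 3/3 --
  FD 12: (34.462,-19.676) -> (29.967,-8.55) [heading=112, draw]
  LT 270: heading 112 -> 22
  FD 19: (29.967,-8.55) -> (47.583,-1.432) [heading=22, draw]
  RT 214: heading 22 -> 168
]
LT 59: heading 168 -> 227
Final: pos=(47.583,-1.432), heading=227, 6 segment(s) drawn

Answer: 227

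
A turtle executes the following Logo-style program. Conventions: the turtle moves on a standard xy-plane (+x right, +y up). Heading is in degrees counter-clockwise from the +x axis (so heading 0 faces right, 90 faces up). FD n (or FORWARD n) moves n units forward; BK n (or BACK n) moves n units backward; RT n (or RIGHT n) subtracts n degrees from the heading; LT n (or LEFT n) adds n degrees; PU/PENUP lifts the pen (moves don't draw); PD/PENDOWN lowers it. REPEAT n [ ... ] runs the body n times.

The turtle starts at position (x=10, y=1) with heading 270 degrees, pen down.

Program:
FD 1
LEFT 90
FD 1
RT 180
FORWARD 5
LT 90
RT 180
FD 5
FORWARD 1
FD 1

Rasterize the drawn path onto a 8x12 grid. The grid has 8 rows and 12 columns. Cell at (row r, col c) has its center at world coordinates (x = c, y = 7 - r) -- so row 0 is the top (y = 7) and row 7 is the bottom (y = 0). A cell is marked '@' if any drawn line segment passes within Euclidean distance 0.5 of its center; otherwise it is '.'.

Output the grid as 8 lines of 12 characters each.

Segment 0: (10,1) -> (10,0)
Segment 1: (10,0) -> (11,-0)
Segment 2: (11,-0) -> (6,0)
Segment 3: (6,0) -> (6,5)
Segment 4: (6,5) -> (6,6)
Segment 5: (6,6) -> (6,7)

Answer: ......@.....
......@.....
......@.....
......@.....
......@.....
......@.....
......@...@.
......@@@@@@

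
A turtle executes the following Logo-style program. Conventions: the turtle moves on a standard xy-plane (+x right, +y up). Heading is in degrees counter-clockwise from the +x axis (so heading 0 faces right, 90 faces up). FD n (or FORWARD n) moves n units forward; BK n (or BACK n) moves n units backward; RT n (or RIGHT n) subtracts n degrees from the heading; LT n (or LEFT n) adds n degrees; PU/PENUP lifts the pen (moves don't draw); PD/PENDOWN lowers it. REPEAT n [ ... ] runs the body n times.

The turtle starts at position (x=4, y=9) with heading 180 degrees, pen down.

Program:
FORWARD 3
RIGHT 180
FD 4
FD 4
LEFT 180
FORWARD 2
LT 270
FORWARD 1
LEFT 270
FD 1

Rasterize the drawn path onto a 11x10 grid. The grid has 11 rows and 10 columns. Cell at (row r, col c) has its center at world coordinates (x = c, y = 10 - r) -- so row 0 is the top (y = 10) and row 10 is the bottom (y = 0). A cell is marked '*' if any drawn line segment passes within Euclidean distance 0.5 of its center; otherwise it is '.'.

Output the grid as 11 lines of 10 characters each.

Segment 0: (4,9) -> (1,9)
Segment 1: (1,9) -> (5,9)
Segment 2: (5,9) -> (9,9)
Segment 3: (9,9) -> (7,9)
Segment 4: (7,9) -> (7,10)
Segment 5: (7,10) -> (8,10)

Answer: .......**.
.*********
..........
..........
..........
..........
..........
..........
..........
..........
..........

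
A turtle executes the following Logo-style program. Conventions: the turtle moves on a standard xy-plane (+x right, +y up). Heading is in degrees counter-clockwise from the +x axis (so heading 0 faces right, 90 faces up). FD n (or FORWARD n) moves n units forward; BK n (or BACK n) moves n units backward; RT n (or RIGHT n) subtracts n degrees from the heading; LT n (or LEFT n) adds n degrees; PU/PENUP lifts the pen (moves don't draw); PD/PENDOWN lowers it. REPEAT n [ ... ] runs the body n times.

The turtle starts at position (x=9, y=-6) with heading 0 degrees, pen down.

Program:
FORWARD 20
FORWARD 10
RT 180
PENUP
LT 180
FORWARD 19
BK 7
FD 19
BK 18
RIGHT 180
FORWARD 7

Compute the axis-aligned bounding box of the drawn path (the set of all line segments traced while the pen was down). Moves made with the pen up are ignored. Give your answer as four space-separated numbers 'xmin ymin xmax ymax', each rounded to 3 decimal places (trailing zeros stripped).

Executing turtle program step by step:
Start: pos=(9,-6), heading=0, pen down
FD 20: (9,-6) -> (29,-6) [heading=0, draw]
FD 10: (29,-6) -> (39,-6) [heading=0, draw]
RT 180: heading 0 -> 180
PU: pen up
LT 180: heading 180 -> 0
FD 19: (39,-6) -> (58,-6) [heading=0, move]
BK 7: (58,-6) -> (51,-6) [heading=0, move]
FD 19: (51,-6) -> (70,-6) [heading=0, move]
BK 18: (70,-6) -> (52,-6) [heading=0, move]
RT 180: heading 0 -> 180
FD 7: (52,-6) -> (45,-6) [heading=180, move]
Final: pos=(45,-6), heading=180, 2 segment(s) drawn

Segment endpoints: x in {9, 29, 39}, y in {-6}
xmin=9, ymin=-6, xmax=39, ymax=-6

Answer: 9 -6 39 -6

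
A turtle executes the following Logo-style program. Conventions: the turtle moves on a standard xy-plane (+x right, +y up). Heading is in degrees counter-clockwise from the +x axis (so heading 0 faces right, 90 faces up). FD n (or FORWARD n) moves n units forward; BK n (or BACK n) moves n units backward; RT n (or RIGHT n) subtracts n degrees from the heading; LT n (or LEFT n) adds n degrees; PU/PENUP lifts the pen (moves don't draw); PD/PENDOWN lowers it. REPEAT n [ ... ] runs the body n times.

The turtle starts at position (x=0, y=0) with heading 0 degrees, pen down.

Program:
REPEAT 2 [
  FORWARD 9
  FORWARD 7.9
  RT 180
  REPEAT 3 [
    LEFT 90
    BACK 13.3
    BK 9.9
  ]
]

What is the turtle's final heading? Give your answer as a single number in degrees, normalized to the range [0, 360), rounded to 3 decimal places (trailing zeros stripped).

Executing turtle program step by step:
Start: pos=(0,0), heading=0, pen down
REPEAT 2 [
  -- iteration 1/2 --
  FD 9: (0,0) -> (9,0) [heading=0, draw]
  FD 7.9: (9,0) -> (16.9,0) [heading=0, draw]
  RT 180: heading 0 -> 180
  REPEAT 3 [
    -- iteration 1/3 --
    LT 90: heading 180 -> 270
    BK 13.3: (16.9,0) -> (16.9,13.3) [heading=270, draw]
    BK 9.9: (16.9,13.3) -> (16.9,23.2) [heading=270, draw]
    -- iteration 2/3 --
    LT 90: heading 270 -> 0
    BK 13.3: (16.9,23.2) -> (3.6,23.2) [heading=0, draw]
    BK 9.9: (3.6,23.2) -> (-6.3,23.2) [heading=0, draw]
    -- iteration 3/3 --
    LT 90: heading 0 -> 90
    BK 13.3: (-6.3,23.2) -> (-6.3,9.9) [heading=90, draw]
    BK 9.9: (-6.3,9.9) -> (-6.3,0) [heading=90, draw]
  ]
  -- iteration 2/2 --
  FD 9: (-6.3,0) -> (-6.3,9) [heading=90, draw]
  FD 7.9: (-6.3,9) -> (-6.3,16.9) [heading=90, draw]
  RT 180: heading 90 -> 270
  REPEAT 3 [
    -- iteration 1/3 --
    LT 90: heading 270 -> 0
    BK 13.3: (-6.3,16.9) -> (-19.6,16.9) [heading=0, draw]
    BK 9.9: (-19.6,16.9) -> (-29.5,16.9) [heading=0, draw]
    -- iteration 2/3 --
    LT 90: heading 0 -> 90
    BK 13.3: (-29.5,16.9) -> (-29.5,3.6) [heading=90, draw]
    BK 9.9: (-29.5,3.6) -> (-29.5,-6.3) [heading=90, draw]
    -- iteration 3/3 --
    LT 90: heading 90 -> 180
    BK 13.3: (-29.5,-6.3) -> (-16.2,-6.3) [heading=180, draw]
    BK 9.9: (-16.2,-6.3) -> (-6.3,-6.3) [heading=180, draw]
  ]
]
Final: pos=(-6.3,-6.3), heading=180, 16 segment(s) drawn

Answer: 180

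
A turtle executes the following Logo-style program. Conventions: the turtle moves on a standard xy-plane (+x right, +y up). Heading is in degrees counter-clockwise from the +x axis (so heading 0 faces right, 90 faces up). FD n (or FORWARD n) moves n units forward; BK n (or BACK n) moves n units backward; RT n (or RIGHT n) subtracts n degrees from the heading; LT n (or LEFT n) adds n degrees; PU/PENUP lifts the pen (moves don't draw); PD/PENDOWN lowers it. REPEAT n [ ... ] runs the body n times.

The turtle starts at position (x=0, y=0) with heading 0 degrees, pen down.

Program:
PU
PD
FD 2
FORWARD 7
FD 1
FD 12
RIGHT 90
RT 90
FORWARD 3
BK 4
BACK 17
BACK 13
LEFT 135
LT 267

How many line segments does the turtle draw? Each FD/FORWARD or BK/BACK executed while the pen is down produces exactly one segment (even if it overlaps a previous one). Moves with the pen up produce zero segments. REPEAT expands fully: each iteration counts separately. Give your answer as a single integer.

Answer: 8

Derivation:
Executing turtle program step by step:
Start: pos=(0,0), heading=0, pen down
PU: pen up
PD: pen down
FD 2: (0,0) -> (2,0) [heading=0, draw]
FD 7: (2,0) -> (9,0) [heading=0, draw]
FD 1: (9,0) -> (10,0) [heading=0, draw]
FD 12: (10,0) -> (22,0) [heading=0, draw]
RT 90: heading 0 -> 270
RT 90: heading 270 -> 180
FD 3: (22,0) -> (19,0) [heading=180, draw]
BK 4: (19,0) -> (23,0) [heading=180, draw]
BK 17: (23,0) -> (40,0) [heading=180, draw]
BK 13: (40,0) -> (53,0) [heading=180, draw]
LT 135: heading 180 -> 315
LT 267: heading 315 -> 222
Final: pos=(53,0), heading=222, 8 segment(s) drawn
Segments drawn: 8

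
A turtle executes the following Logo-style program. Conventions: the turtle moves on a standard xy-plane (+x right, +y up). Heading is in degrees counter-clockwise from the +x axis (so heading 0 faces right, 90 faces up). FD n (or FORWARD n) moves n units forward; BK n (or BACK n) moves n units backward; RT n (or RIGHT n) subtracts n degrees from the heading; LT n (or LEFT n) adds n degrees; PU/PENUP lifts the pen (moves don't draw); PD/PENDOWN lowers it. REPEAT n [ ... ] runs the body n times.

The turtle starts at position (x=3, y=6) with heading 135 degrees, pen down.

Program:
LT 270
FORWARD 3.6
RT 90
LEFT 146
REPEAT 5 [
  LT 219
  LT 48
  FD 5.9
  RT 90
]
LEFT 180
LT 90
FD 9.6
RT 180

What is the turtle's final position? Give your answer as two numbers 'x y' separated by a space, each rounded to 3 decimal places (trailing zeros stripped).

Executing turtle program step by step:
Start: pos=(3,6), heading=135, pen down
LT 270: heading 135 -> 45
FD 3.6: (3,6) -> (5.546,8.546) [heading=45, draw]
RT 90: heading 45 -> 315
LT 146: heading 315 -> 101
REPEAT 5 [
  -- iteration 1/5 --
  LT 219: heading 101 -> 320
  LT 48: heading 320 -> 8
  FD 5.9: (5.546,8.546) -> (11.388,9.367) [heading=8, draw]
  RT 90: heading 8 -> 278
  -- iteration 2/5 --
  LT 219: heading 278 -> 137
  LT 48: heading 137 -> 185
  FD 5.9: (11.388,9.367) -> (5.511,8.852) [heading=185, draw]
  RT 90: heading 185 -> 95
  -- iteration 3/5 --
  LT 219: heading 95 -> 314
  LT 48: heading 314 -> 2
  FD 5.9: (5.511,8.852) -> (11.407,9.058) [heading=2, draw]
  RT 90: heading 2 -> 272
  -- iteration 4/5 --
  LT 219: heading 272 -> 131
  LT 48: heading 131 -> 179
  FD 5.9: (11.407,9.058) -> (5.508,9.161) [heading=179, draw]
  RT 90: heading 179 -> 89
  -- iteration 5/5 --
  LT 219: heading 89 -> 308
  LT 48: heading 308 -> 356
  FD 5.9: (5.508,9.161) -> (11.394,8.75) [heading=356, draw]
  RT 90: heading 356 -> 266
]
LT 180: heading 266 -> 86
LT 90: heading 86 -> 176
FD 9.6: (11.394,8.75) -> (1.817,9.419) [heading=176, draw]
RT 180: heading 176 -> 356
Final: pos=(1.817,9.419), heading=356, 7 segment(s) drawn

Answer: 1.817 9.419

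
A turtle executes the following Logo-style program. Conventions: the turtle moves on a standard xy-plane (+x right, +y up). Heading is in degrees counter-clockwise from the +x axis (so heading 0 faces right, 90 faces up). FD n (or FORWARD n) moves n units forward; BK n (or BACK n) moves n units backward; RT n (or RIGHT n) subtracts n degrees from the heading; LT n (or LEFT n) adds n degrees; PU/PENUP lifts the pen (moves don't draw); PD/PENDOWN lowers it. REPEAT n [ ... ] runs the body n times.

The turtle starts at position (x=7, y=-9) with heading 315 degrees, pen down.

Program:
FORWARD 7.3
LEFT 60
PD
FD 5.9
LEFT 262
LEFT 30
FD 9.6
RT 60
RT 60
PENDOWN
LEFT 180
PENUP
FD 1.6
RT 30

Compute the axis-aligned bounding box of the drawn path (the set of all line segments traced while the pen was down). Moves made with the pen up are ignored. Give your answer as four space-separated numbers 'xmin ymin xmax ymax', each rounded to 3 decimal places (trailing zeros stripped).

Executing turtle program step by step:
Start: pos=(7,-9), heading=315, pen down
FD 7.3: (7,-9) -> (12.162,-14.162) [heading=315, draw]
LT 60: heading 315 -> 15
PD: pen down
FD 5.9: (12.162,-14.162) -> (17.861,-12.635) [heading=15, draw]
LT 262: heading 15 -> 277
LT 30: heading 277 -> 307
FD 9.6: (17.861,-12.635) -> (23.638,-20.302) [heading=307, draw]
RT 60: heading 307 -> 247
RT 60: heading 247 -> 187
PD: pen down
LT 180: heading 187 -> 7
PU: pen up
FD 1.6: (23.638,-20.302) -> (25.226,-20.107) [heading=7, move]
RT 30: heading 7 -> 337
Final: pos=(25.226,-20.107), heading=337, 3 segment(s) drawn

Segment endpoints: x in {7, 12.162, 17.861, 23.638}, y in {-20.302, -14.162, -12.635, -9}
xmin=7, ymin=-20.302, xmax=23.638, ymax=-9

Answer: 7 -20.302 23.638 -9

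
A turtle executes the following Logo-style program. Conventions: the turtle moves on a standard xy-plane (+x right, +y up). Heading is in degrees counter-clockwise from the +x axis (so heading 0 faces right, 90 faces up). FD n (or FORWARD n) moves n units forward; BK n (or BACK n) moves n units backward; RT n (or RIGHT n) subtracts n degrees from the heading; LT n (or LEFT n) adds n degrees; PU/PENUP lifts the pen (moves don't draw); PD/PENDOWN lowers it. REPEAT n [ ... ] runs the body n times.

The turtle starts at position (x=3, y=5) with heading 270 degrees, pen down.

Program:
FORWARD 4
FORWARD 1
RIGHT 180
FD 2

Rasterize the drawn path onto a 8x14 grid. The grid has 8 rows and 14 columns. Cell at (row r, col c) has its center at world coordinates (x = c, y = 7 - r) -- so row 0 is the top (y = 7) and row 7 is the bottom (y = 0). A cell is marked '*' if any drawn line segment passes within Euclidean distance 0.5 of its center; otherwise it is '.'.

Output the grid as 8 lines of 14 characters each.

Answer: ..............
..............
...*..........
...*..........
...*..........
...*..........
...*..........
...*..........

Derivation:
Segment 0: (3,5) -> (3,1)
Segment 1: (3,1) -> (3,0)
Segment 2: (3,0) -> (3,2)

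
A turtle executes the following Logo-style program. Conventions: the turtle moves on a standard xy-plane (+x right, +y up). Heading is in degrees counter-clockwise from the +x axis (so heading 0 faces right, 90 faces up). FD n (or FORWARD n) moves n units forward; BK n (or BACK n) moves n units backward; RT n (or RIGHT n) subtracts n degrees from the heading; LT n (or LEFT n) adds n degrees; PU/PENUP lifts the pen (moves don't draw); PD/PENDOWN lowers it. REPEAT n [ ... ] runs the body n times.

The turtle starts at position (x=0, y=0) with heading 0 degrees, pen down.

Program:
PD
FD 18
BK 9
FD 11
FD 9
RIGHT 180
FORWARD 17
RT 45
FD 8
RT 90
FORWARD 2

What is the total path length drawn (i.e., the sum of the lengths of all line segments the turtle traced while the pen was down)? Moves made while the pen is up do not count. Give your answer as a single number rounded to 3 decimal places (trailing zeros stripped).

Executing turtle program step by step:
Start: pos=(0,0), heading=0, pen down
PD: pen down
FD 18: (0,0) -> (18,0) [heading=0, draw]
BK 9: (18,0) -> (9,0) [heading=0, draw]
FD 11: (9,0) -> (20,0) [heading=0, draw]
FD 9: (20,0) -> (29,0) [heading=0, draw]
RT 180: heading 0 -> 180
FD 17: (29,0) -> (12,0) [heading=180, draw]
RT 45: heading 180 -> 135
FD 8: (12,0) -> (6.343,5.657) [heading=135, draw]
RT 90: heading 135 -> 45
FD 2: (6.343,5.657) -> (7.757,7.071) [heading=45, draw]
Final: pos=(7.757,7.071), heading=45, 7 segment(s) drawn

Segment lengths:
  seg 1: (0,0) -> (18,0), length = 18
  seg 2: (18,0) -> (9,0), length = 9
  seg 3: (9,0) -> (20,0), length = 11
  seg 4: (20,0) -> (29,0), length = 9
  seg 5: (29,0) -> (12,0), length = 17
  seg 6: (12,0) -> (6.343,5.657), length = 8
  seg 7: (6.343,5.657) -> (7.757,7.071), length = 2
Total = 74

Answer: 74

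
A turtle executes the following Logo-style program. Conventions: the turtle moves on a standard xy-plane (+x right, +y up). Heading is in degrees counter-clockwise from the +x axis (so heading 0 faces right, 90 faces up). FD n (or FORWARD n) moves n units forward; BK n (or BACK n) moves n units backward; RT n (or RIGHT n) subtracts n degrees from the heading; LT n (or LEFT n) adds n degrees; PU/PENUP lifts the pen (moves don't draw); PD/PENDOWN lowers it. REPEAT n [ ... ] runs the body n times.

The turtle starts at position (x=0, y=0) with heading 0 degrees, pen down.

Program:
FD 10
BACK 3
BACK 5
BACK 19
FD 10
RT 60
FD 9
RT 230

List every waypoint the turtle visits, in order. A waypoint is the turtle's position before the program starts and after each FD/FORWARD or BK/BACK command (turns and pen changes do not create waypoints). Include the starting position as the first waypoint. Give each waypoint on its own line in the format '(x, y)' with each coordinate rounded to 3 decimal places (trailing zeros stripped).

Executing turtle program step by step:
Start: pos=(0,0), heading=0, pen down
FD 10: (0,0) -> (10,0) [heading=0, draw]
BK 3: (10,0) -> (7,0) [heading=0, draw]
BK 5: (7,0) -> (2,0) [heading=0, draw]
BK 19: (2,0) -> (-17,0) [heading=0, draw]
FD 10: (-17,0) -> (-7,0) [heading=0, draw]
RT 60: heading 0 -> 300
FD 9: (-7,0) -> (-2.5,-7.794) [heading=300, draw]
RT 230: heading 300 -> 70
Final: pos=(-2.5,-7.794), heading=70, 6 segment(s) drawn
Waypoints (7 total):
(0, 0)
(10, 0)
(7, 0)
(2, 0)
(-17, 0)
(-7, 0)
(-2.5, -7.794)

Answer: (0, 0)
(10, 0)
(7, 0)
(2, 0)
(-17, 0)
(-7, 0)
(-2.5, -7.794)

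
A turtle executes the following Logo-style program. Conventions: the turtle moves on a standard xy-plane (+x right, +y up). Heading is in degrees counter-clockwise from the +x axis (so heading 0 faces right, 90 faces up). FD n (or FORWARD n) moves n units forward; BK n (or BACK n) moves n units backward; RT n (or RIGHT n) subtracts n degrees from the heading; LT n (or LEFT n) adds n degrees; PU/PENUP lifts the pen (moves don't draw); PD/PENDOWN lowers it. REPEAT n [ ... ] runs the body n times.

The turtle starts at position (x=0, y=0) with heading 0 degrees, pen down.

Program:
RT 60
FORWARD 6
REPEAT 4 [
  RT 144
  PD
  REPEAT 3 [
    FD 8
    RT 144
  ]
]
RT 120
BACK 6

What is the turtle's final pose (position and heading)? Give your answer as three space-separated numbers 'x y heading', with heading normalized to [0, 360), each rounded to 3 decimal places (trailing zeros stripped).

Executing turtle program step by step:
Start: pos=(0,0), heading=0, pen down
RT 60: heading 0 -> 300
FD 6: (0,0) -> (3,-5.196) [heading=300, draw]
REPEAT 4 [
  -- iteration 1/4 --
  RT 144: heading 300 -> 156
  PD: pen down
  REPEAT 3 [
    -- iteration 1/3 --
    FD 8: (3,-5.196) -> (-4.308,-1.942) [heading=156, draw]
    RT 144: heading 156 -> 12
    -- iteration 2/3 --
    FD 8: (-4.308,-1.942) -> (3.517,-0.279) [heading=12, draw]
    RT 144: heading 12 -> 228
    -- iteration 3/3 --
    FD 8: (3.517,-0.279) -> (-1.836,-6.224) [heading=228, draw]
    RT 144: heading 228 -> 84
  ]
  -- iteration 2/4 --
  RT 144: heading 84 -> 300
  PD: pen down
  REPEAT 3 [
    -- iteration 1/3 --
    FD 8: (-1.836,-6.224) -> (2.164,-13.152) [heading=300, draw]
    RT 144: heading 300 -> 156
    -- iteration 2/3 --
    FD 8: (2.164,-13.152) -> (-5.145,-9.898) [heading=156, draw]
    RT 144: heading 156 -> 12
    -- iteration 3/3 --
    FD 8: (-5.145,-9.898) -> (2.681,-8.235) [heading=12, draw]
    RT 144: heading 12 -> 228
  ]
  -- iteration 3/4 --
  RT 144: heading 228 -> 84
  PD: pen down
  REPEAT 3 [
    -- iteration 1/3 --
    FD 8: (2.681,-8.235) -> (3.517,-0.279) [heading=84, draw]
    RT 144: heading 84 -> 300
    -- iteration 2/3 --
    FD 8: (3.517,-0.279) -> (7.517,-7.207) [heading=300, draw]
    RT 144: heading 300 -> 156
    -- iteration 3/3 --
    FD 8: (7.517,-7.207) -> (0.208,-3.953) [heading=156, draw]
    RT 144: heading 156 -> 12
  ]
  -- iteration 4/4 --
  RT 144: heading 12 -> 228
  PD: pen down
  REPEAT 3 [
    -- iteration 1/3 --
    FD 8: (0.208,-3.953) -> (-5.145,-9.898) [heading=228, draw]
    RT 144: heading 228 -> 84
    -- iteration 2/3 --
    FD 8: (-5.145,-9.898) -> (-4.308,-1.942) [heading=84, draw]
    RT 144: heading 84 -> 300
    -- iteration 3/3 --
    FD 8: (-4.308,-1.942) -> (-0.308,-8.87) [heading=300, draw]
    RT 144: heading 300 -> 156
  ]
]
RT 120: heading 156 -> 36
BK 6: (-0.308,-8.87) -> (-5.162,-12.397) [heading=36, draw]
Final: pos=(-5.162,-12.397), heading=36, 14 segment(s) drawn

Answer: -5.162 -12.397 36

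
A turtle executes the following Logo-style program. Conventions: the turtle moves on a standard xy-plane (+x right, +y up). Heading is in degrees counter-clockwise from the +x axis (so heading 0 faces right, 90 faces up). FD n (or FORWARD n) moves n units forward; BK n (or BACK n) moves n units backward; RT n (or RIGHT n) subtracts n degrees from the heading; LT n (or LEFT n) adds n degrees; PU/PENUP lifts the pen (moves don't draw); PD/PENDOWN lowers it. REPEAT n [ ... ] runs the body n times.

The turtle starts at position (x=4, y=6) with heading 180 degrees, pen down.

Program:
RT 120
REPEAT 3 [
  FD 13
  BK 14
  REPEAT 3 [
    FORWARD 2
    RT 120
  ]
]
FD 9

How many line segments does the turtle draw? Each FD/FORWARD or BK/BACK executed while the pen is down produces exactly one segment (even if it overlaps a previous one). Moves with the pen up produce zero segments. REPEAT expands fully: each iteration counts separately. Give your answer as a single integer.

Executing turtle program step by step:
Start: pos=(4,6), heading=180, pen down
RT 120: heading 180 -> 60
REPEAT 3 [
  -- iteration 1/3 --
  FD 13: (4,6) -> (10.5,17.258) [heading=60, draw]
  BK 14: (10.5,17.258) -> (3.5,5.134) [heading=60, draw]
  REPEAT 3 [
    -- iteration 1/3 --
    FD 2: (3.5,5.134) -> (4.5,6.866) [heading=60, draw]
    RT 120: heading 60 -> 300
    -- iteration 2/3 --
    FD 2: (4.5,6.866) -> (5.5,5.134) [heading=300, draw]
    RT 120: heading 300 -> 180
    -- iteration 3/3 --
    FD 2: (5.5,5.134) -> (3.5,5.134) [heading=180, draw]
    RT 120: heading 180 -> 60
  ]
  -- iteration 2/3 --
  FD 13: (3.5,5.134) -> (10,16.392) [heading=60, draw]
  BK 14: (10,16.392) -> (3,4.268) [heading=60, draw]
  REPEAT 3 [
    -- iteration 1/3 --
    FD 2: (3,4.268) -> (4,6) [heading=60, draw]
    RT 120: heading 60 -> 300
    -- iteration 2/3 --
    FD 2: (4,6) -> (5,4.268) [heading=300, draw]
    RT 120: heading 300 -> 180
    -- iteration 3/3 --
    FD 2: (5,4.268) -> (3,4.268) [heading=180, draw]
    RT 120: heading 180 -> 60
  ]
  -- iteration 3/3 --
  FD 13: (3,4.268) -> (9.5,15.526) [heading=60, draw]
  BK 14: (9.5,15.526) -> (2.5,3.402) [heading=60, draw]
  REPEAT 3 [
    -- iteration 1/3 --
    FD 2: (2.5,3.402) -> (3.5,5.134) [heading=60, draw]
    RT 120: heading 60 -> 300
    -- iteration 2/3 --
    FD 2: (3.5,5.134) -> (4.5,3.402) [heading=300, draw]
    RT 120: heading 300 -> 180
    -- iteration 3/3 --
    FD 2: (4.5,3.402) -> (2.5,3.402) [heading=180, draw]
    RT 120: heading 180 -> 60
  ]
]
FD 9: (2.5,3.402) -> (7,11.196) [heading=60, draw]
Final: pos=(7,11.196), heading=60, 16 segment(s) drawn
Segments drawn: 16

Answer: 16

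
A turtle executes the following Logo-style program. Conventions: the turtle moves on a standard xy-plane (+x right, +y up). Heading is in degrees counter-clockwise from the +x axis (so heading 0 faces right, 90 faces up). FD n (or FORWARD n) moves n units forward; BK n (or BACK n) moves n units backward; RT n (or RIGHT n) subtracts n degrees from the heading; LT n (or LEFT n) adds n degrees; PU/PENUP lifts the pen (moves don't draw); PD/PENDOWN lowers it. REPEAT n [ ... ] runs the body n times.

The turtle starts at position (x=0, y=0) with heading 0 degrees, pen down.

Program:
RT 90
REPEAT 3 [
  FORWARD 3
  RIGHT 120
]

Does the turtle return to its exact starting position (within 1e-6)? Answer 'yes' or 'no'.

Answer: yes

Derivation:
Executing turtle program step by step:
Start: pos=(0,0), heading=0, pen down
RT 90: heading 0 -> 270
REPEAT 3 [
  -- iteration 1/3 --
  FD 3: (0,0) -> (0,-3) [heading=270, draw]
  RT 120: heading 270 -> 150
  -- iteration 2/3 --
  FD 3: (0,-3) -> (-2.598,-1.5) [heading=150, draw]
  RT 120: heading 150 -> 30
  -- iteration 3/3 --
  FD 3: (-2.598,-1.5) -> (0,0) [heading=30, draw]
  RT 120: heading 30 -> 270
]
Final: pos=(0,0), heading=270, 3 segment(s) drawn

Start position: (0, 0)
Final position: (0, 0)
Distance = 0; < 1e-6 -> CLOSED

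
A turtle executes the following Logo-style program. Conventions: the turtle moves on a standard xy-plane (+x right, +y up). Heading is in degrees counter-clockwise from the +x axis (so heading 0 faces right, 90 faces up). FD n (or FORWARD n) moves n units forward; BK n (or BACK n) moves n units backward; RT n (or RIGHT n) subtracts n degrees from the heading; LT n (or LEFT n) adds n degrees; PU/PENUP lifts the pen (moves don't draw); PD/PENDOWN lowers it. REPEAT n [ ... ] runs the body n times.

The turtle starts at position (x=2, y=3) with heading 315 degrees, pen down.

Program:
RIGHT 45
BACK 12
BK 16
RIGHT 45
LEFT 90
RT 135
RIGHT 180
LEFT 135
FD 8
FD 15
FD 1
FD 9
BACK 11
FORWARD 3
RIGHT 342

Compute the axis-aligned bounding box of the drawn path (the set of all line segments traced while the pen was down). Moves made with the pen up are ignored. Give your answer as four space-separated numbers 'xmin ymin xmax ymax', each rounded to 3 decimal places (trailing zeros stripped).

Executing turtle program step by step:
Start: pos=(2,3), heading=315, pen down
RT 45: heading 315 -> 270
BK 12: (2,3) -> (2,15) [heading=270, draw]
BK 16: (2,15) -> (2,31) [heading=270, draw]
RT 45: heading 270 -> 225
LT 90: heading 225 -> 315
RT 135: heading 315 -> 180
RT 180: heading 180 -> 0
LT 135: heading 0 -> 135
FD 8: (2,31) -> (-3.657,36.657) [heading=135, draw]
FD 15: (-3.657,36.657) -> (-14.263,47.263) [heading=135, draw]
FD 1: (-14.263,47.263) -> (-14.971,47.971) [heading=135, draw]
FD 9: (-14.971,47.971) -> (-21.335,54.335) [heading=135, draw]
BK 11: (-21.335,54.335) -> (-13.556,46.556) [heading=135, draw]
FD 3: (-13.556,46.556) -> (-15.678,48.678) [heading=135, draw]
RT 342: heading 135 -> 153
Final: pos=(-15.678,48.678), heading=153, 8 segment(s) drawn

Segment endpoints: x in {-21.335, -15.678, -14.971, -14.263, -13.556, -3.657, 2, 2, 2}, y in {3, 15, 31, 36.657, 46.556, 47.263, 47.971, 48.678, 54.335}
xmin=-21.335, ymin=3, xmax=2, ymax=54.335

Answer: -21.335 3 2 54.335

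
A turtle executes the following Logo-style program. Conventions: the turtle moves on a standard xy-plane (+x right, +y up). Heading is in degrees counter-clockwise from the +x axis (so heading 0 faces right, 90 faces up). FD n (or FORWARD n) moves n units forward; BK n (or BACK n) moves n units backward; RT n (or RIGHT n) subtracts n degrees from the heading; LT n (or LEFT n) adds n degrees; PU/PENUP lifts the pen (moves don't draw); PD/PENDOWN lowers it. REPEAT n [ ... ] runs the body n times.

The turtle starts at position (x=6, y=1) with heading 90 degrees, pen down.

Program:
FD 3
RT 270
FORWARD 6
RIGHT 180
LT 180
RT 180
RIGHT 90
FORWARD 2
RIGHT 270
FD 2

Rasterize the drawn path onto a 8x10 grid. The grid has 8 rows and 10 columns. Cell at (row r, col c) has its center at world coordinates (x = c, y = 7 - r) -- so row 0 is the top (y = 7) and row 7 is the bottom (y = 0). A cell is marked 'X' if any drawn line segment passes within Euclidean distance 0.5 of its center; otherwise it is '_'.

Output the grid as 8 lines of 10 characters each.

Segment 0: (6,1) -> (6,4)
Segment 1: (6,4) -> (0,4)
Segment 2: (0,4) -> (0,2)
Segment 3: (0,2) -> (2,2)

Answer: __________
__________
__________
XXXXXXX___
X_____X___
XXX___X___
______X___
__________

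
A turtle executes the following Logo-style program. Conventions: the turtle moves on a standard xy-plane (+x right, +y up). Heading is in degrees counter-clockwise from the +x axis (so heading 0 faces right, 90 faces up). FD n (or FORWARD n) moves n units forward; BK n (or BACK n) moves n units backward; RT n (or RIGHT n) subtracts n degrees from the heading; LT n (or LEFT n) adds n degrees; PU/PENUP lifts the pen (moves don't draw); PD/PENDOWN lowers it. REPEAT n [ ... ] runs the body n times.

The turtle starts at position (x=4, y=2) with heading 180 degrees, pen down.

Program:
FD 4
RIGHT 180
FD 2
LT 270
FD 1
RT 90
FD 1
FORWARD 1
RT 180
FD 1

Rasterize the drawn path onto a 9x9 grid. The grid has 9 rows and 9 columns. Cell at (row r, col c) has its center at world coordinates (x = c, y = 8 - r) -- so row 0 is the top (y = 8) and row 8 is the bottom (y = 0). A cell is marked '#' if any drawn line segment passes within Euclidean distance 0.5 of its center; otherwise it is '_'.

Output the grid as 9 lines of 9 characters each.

Segment 0: (4,2) -> (0,2)
Segment 1: (0,2) -> (2,2)
Segment 2: (2,2) -> (2,1)
Segment 3: (2,1) -> (1,1)
Segment 4: (1,1) -> (-0,1)
Segment 5: (-0,1) -> (1,1)

Answer: _________
_________
_________
_________
_________
_________
#####____
###______
_________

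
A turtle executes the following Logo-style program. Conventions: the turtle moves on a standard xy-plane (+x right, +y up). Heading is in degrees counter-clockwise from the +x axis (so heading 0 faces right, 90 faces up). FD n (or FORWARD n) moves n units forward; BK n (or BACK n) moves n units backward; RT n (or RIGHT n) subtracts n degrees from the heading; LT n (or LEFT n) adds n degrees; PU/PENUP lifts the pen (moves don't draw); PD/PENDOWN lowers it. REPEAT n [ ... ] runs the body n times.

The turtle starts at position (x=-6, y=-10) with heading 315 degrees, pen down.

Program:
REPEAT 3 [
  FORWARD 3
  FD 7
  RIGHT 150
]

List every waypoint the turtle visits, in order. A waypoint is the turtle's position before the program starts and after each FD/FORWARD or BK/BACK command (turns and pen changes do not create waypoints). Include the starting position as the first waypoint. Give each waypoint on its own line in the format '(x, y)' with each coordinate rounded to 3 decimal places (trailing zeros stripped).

Executing turtle program step by step:
Start: pos=(-6,-10), heading=315, pen down
REPEAT 3 [
  -- iteration 1/3 --
  FD 3: (-6,-10) -> (-3.879,-12.121) [heading=315, draw]
  FD 7: (-3.879,-12.121) -> (1.071,-17.071) [heading=315, draw]
  RT 150: heading 315 -> 165
  -- iteration 2/3 --
  FD 3: (1.071,-17.071) -> (-1.827,-16.295) [heading=165, draw]
  FD 7: (-1.827,-16.295) -> (-8.588,-14.483) [heading=165, draw]
  RT 150: heading 165 -> 15
  -- iteration 3/3 --
  FD 3: (-8.588,-14.483) -> (-5.69,-13.706) [heading=15, draw]
  FD 7: (-5.69,-13.706) -> (1.071,-11.895) [heading=15, draw]
  RT 150: heading 15 -> 225
]
Final: pos=(1.071,-11.895), heading=225, 6 segment(s) drawn
Waypoints (7 total):
(-6, -10)
(-3.879, -12.121)
(1.071, -17.071)
(-1.827, -16.295)
(-8.588, -14.483)
(-5.69, -13.706)
(1.071, -11.895)

Answer: (-6, -10)
(-3.879, -12.121)
(1.071, -17.071)
(-1.827, -16.295)
(-8.588, -14.483)
(-5.69, -13.706)
(1.071, -11.895)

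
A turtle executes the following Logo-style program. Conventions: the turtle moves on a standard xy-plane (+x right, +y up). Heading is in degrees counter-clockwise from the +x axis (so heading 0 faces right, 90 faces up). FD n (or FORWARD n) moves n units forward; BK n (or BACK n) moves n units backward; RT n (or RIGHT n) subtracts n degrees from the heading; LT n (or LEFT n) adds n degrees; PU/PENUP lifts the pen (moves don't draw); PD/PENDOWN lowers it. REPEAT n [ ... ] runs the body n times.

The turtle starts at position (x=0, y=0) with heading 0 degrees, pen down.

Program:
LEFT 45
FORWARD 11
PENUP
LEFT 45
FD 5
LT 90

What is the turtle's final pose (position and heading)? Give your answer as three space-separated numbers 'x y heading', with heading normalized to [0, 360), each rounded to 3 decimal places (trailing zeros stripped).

Executing turtle program step by step:
Start: pos=(0,0), heading=0, pen down
LT 45: heading 0 -> 45
FD 11: (0,0) -> (7.778,7.778) [heading=45, draw]
PU: pen up
LT 45: heading 45 -> 90
FD 5: (7.778,7.778) -> (7.778,12.778) [heading=90, move]
LT 90: heading 90 -> 180
Final: pos=(7.778,12.778), heading=180, 1 segment(s) drawn

Answer: 7.778 12.778 180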